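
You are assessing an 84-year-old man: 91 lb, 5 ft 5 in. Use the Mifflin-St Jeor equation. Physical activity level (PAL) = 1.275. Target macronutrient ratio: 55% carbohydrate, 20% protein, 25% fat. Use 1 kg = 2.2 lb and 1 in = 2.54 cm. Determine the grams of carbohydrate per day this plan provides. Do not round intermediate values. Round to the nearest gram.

181 g/day

Convert to metric: weight = 91 ÷ 2.2 = 41.3636 kg; height = (5×12 + 5) × 2.54 = 65 × 2.54 = 165.1 cm.
Mifflin-St Jeor (male): BMR = 10(41.3636) + 6.25(165.1) − 5(84) + 5 = 413.6364 + 1031.875 − 420 + 5 = 1030.5114 kcal/day.
TEE = 1030.5114 × 1.275 = 1313.902 kcal/day.
Carbohydrate energy = 55% × 1313.902 = 722.6461 kcal.
Carbohydrate = 722.6461 ÷ 4 kcal/g = 180.6615 g.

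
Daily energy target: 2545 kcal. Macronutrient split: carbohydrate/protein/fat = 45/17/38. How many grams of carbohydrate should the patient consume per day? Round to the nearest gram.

286 g/day

Carbohydrate energy = 45% × 2545 = 1145.25 kcal.
At 4 kcal/g: 1145.25 ÷ 4 = 286.3125 g.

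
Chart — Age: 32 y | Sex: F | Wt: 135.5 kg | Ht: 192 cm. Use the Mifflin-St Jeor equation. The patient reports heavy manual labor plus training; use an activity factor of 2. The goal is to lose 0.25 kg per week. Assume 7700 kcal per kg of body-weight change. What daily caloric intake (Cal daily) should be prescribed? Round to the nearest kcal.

4193 Cal daily

Mifflin-St Jeor (female): BMR = 10(135.5) + 6.25(192) − 5(32) − 161 = 1355 + 1200 − 160 − 161 = 2234 kcal/day.
TEE = 2234 × 2 = 4468 kcal/day.
Required daily deficit = 0.25 × 7700 ÷ 7 = 275 kcal/day.
Target intake = 4468 − 275 = 4193 kcal/day.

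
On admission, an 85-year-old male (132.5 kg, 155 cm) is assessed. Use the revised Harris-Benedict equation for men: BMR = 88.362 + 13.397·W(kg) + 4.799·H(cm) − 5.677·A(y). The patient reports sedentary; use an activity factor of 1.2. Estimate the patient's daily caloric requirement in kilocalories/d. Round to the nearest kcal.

Harris-Benedict: BMR = 88.362 + 13.397(132.5) + 4.799(155) − 5.677(85) = 2124.7645 kcal/day.
TEE = BMR × activity factor = 2124.7645 × 1.2 = 2549.7174 kcal/day.

2550 kilocalories/d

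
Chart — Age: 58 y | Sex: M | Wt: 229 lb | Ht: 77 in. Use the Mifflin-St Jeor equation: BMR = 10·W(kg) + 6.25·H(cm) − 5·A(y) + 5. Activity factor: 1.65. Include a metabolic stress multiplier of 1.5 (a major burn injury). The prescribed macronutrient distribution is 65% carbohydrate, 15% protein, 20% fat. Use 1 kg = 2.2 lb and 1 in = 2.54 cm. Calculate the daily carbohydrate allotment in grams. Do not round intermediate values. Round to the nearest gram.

796 g/day

Convert to metric: weight = 229 ÷ 2.2 = 104.0909 kg; height = 77 × 2.54 = 195.58 cm.
Mifflin-St Jeor (male): BMR = 10(104.0909) + 6.25(195.58) − 5(58) + 5 = 1040.9091 + 1222.375 − 290 + 5 = 1978.2841 kcal/day.
TEE = 1978.2841 × 1.65 = 3264.1688 kcal/day.
With stress factor 1.5: 3264.1688 × 1.5 = 4896.2531 kcal/day.
Carbohydrate energy = 65% × 4896.2531 = 3182.5645 kcal.
Carbohydrate = 3182.5645 ÷ 4 kcal/g = 795.6411 g.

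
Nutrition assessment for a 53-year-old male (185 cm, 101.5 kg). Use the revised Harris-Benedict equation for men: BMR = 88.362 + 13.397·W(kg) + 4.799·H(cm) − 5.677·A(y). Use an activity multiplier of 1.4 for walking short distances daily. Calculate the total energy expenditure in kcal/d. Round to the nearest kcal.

2849 kcal/d

Harris-Benedict: BMR = 88.362 + 13.397(101.5) + 4.799(185) − 5.677(53) = 2035.0915 kcal/day.
TEE = BMR × activity factor = 2035.0915 × 1.4 = 2849.1281 kcal/day.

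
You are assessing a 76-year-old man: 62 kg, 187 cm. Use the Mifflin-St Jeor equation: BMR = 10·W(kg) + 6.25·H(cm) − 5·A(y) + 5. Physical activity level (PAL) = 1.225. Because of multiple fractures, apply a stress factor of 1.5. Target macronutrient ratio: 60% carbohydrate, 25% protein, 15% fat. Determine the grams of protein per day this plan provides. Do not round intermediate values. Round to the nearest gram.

Mifflin-St Jeor (male): BMR = 10(62) + 6.25(187) − 5(76) + 5 = 620 + 1168.75 − 380 + 5 = 1413.75 kcal/day.
TEE = 1413.75 × 1.225 = 1731.8438 kcal/day.
With stress factor 1.5: 1731.8438 × 1.5 = 2597.7656 kcal/day.
Protein energy = 25% × 2597.7656 = 649.4414 kcal.
Protein = 649.4414 ÷ 4 kcal/g = 162.3604 g.

162 g/day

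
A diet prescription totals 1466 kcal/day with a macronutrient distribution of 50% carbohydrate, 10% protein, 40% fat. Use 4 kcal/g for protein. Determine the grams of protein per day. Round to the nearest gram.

37 g/day

Protein energy = 10% × 1466 = 146.6 kcal.
At 4 kcal/g: 146.6 ÷ 4 = 36.65 g.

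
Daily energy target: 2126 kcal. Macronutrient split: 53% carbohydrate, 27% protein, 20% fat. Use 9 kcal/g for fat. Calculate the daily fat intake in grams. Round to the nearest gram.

47 g/day

Fat energy = 20% × 2126 = 425.2 kcal.
At 9 kcal/g: 425.2 ÷ 9 = 47.2444 g.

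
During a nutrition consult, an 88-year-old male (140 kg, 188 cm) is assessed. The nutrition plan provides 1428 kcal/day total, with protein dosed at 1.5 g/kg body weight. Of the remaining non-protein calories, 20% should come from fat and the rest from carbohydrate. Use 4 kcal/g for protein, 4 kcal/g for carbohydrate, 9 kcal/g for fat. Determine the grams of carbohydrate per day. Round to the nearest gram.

118 g/day

Protein = 1.5 × 140 = 210 g → 210 × 4 = 840 kcal.
Non-protein calories = 1428 − 840 = 588 kcal.
Fat: 20% × 588 = 117.6 kcal; carbohydrate: 470.4 kcal.
Carbohydrate: 470.4 kcal ÷ 4 kcal/g = 117.6 g.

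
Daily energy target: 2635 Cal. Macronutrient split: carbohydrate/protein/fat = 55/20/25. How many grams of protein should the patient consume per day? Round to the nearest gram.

132 g/day

Protein energy = 20% × 2635 = 527 kcal.
At 4 kcal/g: 527 ÷ 4 = 131.75 g.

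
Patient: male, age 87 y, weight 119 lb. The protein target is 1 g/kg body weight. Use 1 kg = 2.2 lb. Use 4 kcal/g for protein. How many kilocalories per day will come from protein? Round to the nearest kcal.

216 kcal/day

Weight in kg = 119 ÷ 2.2 = 54.0909 kg.
Protein = 1 g/kg × 54.0909 kg = 54.0909 g/day.
Protein energy = 54.0909 g × 4 kcal/g = 216.3636 kcal/day.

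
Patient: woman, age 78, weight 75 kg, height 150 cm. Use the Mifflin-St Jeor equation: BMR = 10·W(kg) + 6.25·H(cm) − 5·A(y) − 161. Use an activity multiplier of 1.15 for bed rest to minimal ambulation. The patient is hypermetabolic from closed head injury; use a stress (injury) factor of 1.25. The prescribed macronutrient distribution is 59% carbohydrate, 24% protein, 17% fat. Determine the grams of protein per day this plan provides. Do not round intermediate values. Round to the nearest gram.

98 g/day

Mifflin-St Jeor (female): BMR = 10(75) + 6.25(150) − 5(78) − 161 = 750 + 937.5 − 390 − 161 = 1136.5 kcal/day.
TEE = 1136.5 × 1.15 = 1306.975 kcal/day.
With stress factor 1.25: 1306.975 × 1.25 = 1633.7188 kcal/day.
Protein energy = 24% × 1633.7188 = 392.0925 kcal.
Protein = 392.0925 ÷ 4 kcal/g = 98.0231 g.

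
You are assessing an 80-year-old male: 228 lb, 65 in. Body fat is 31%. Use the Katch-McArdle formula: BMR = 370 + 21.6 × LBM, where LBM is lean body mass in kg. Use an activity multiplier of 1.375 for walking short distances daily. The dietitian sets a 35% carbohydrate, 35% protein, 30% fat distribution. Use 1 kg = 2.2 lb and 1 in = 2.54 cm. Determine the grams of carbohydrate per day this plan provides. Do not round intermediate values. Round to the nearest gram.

230 g/day

Convert to metric: weight = 228 ÷ 2.2 = 103.6364 kg; height = 65 × 2.54 = 165.1 cm.
LBM = 103.6364 × (1 − 0.31) = 71.5091 kg. Katch-McArdle: BMR = 370 + 21.6 × 71.5091 = 1914.5964 kcal/day.
TEE = 1914.5964 × 1.375 = 2632.57 kcal/day.
Carbohydrate energy = 35% × 2632.57 = 921.3995 kcal.
Carbohydrate = 921.3995 ÷ 4 kcal/g = 230.3499 g.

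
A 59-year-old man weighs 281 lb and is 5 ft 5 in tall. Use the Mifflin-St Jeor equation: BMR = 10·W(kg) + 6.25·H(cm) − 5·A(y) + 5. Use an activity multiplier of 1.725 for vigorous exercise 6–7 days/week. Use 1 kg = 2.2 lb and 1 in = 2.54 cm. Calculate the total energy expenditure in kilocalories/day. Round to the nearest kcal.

3483 kilocalories/day

Convert to metric: weight = 281 ÷ 2.2 = 127.7273 kg; height = (5×12 + 5) × 2.54 = 65 × 2.54 = 165.1 cm.
Mifflin-St Jeor (male): BMR = 10(127.7273) + 6.25(165.1) − 5(59) + 5 = 1277.2727 + 1031.875 − 295 + 5 = 2019.1477 kcal/day.
TEE = BMR × activity factor = 2019.1477 × 1.725 = 3483.0298 kcal/day.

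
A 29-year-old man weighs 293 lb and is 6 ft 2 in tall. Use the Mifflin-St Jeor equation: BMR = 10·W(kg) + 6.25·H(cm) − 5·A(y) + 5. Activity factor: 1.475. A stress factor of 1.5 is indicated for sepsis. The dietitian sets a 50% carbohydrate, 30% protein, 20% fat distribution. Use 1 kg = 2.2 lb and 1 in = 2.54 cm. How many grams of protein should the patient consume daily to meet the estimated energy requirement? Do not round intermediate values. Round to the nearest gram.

393 g/day

Convert to metric: weight = 293 ÷ 2.2 = 133.1818 kg; height = (6×12 + 2) × 2.54 = 74 × 2.54 = 187.96 cm.
Mifflin-St Jeor (male): BMR = 10(133.1818) + 6.25(187.96) − 5(29) + 5 = 1331.8182 + 1174.75 − 145 + 5 = 2366.5682 kcal/day.
TEE = 2366.5682 × 1.475 = 3490.6881 kcal/day.
With stress factor 1.5: 3490.6881 × 1.5 = 5236.0321 kcal/day.
Protein energy = 30% × 5236.0321 = 1570.8096 kcal.
Protein = 1570.8096 ÷ 4 kcal/g = 392.7024 g.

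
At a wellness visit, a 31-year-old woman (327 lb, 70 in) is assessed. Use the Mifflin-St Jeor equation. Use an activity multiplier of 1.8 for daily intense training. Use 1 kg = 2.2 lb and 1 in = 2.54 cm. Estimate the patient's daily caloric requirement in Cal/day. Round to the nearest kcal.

4107 Cal/day

Convert to metric: weight = 327 ÷ 2.2 = 148.6364 kg; height = 70 × 2.54 = 177.8 cm.
Mifflin-St Jeor (female): BMR = 10(148.6364) + 6.25(177.8) − 5(31) − 161 = 1486.3636 + 1111.25 − 155 − 161 = 2281.6136 kcal/day.
TEE = BMR × activity factor = 2281.6136 × 1.8 = 4106.9045 kcal/day.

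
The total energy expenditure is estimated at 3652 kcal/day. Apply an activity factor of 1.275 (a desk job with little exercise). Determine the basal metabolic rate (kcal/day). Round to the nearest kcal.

2864 kcal/day

BMR = TEE ÷ activity factor = 3652 ÷ 1.275 = 2864.3137 kcal/day.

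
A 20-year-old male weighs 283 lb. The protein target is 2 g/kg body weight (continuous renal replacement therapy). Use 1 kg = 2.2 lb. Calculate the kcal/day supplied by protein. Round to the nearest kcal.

Weight in kg = 283 ÷ 2.2 = 128.6364 kg.
Protein = 2 g/kg × 128.6364 kg = 257.2727 g/day.
Protein energy = 257.2727 g × 4 kcal/g = 1029.0909 kcal/day.

1029 kcal/day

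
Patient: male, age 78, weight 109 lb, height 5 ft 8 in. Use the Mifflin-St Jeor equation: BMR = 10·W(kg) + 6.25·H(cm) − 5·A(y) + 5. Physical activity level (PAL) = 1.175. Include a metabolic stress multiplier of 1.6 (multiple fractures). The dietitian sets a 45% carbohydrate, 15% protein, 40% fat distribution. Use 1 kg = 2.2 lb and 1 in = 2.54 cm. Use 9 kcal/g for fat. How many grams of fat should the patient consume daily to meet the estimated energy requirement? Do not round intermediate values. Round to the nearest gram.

99 g/day

Convert to metric: weight = 109 ÷ 2.2 = 49.5455 kg; height = (5×12 + 8) × 2.54 = 68 × 2.54 = 172.72 cm.
Mifflin-St Jeor (male): BMR = 10(49.5455) + 6.25(172.72) − 5(78) + 5 = 495.4545 + 1079.5 − 390 + 5 = 1189.9545 kcal/day.
TEE = 1189.9545 × 1.175 = 1398.1966 kcal/day.
With stress factor 1.6: 1398.1966 × 1.6 = 2237.1145 kcal/day.
Fat energy = 40% × 2237.1145 = 894.8458 kcal.
Fat = 894.8458 ÷ 9 kcal/g = 99.4273 g.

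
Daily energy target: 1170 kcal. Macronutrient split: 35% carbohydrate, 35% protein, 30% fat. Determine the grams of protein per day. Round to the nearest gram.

Protein energy = 35% × 1170 = 409.5 kcal.
At 4 kcal/g: 409.5 ÷ 4 = 102.375 g.

102 g/day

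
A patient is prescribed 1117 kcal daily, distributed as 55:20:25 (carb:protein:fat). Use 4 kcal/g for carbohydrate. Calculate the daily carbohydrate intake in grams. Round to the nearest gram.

154 g/day

Carbohydrate energy = 55% × 1117 = 614.35 kcal.
At 4 kcal/g: 614.35 ÷ 4 = 153.5875 g.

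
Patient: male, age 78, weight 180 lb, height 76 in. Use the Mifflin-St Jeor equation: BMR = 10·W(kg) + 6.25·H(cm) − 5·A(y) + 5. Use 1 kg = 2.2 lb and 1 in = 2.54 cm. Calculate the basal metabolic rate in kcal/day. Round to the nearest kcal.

1640 kcal/day

Convert to metric: weight = 180 ÷ 2.2 = 81.8182 kg; height = 76 × 2.54 = 193.04 cm.
Mifflin-St Jeor (male): BMR = 10(81.8182) + 6.25(193.04) − 5(78) + 5 = 818.1818 + 1206.5 − 390 + 5 = 1639.6818 kcal/day.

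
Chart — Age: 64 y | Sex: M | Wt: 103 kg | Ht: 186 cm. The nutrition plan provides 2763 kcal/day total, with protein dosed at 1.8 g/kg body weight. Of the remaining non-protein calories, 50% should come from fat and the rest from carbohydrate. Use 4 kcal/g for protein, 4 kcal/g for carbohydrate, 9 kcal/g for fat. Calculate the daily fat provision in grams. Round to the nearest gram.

112 g/day

Protein = 1.8 × 103 = 185.4 g → 185.4 × 4 = 741.6 kcal.
Non-protein calories = 2763 − 741.6 = 2021.4 kcal.
Fat: 50% × 2021.4 = 1010.7 kcal; carbohydrate: 1010.7 kcal.
Fat: 1010.7 kcal ÷ 9 kcal/g = 112.3 g.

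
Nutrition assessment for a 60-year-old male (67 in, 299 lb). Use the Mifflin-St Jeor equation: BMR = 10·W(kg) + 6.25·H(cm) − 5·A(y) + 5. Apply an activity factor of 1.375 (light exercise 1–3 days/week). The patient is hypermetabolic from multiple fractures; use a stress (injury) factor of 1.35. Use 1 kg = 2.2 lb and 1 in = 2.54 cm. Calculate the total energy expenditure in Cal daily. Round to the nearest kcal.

Convert to metric: weight = 299 ÷ 2.2 = 135.9091 kg; height = 67 × 2.54 = 170.18 cm.
Mifflin-St Jeor (male): BMR = 10(135.9091) + 6.25(170.18) − 5(60) + 5 = 1359.0909 + 1063.625 − 300 + 5 = 2127.7159 kcal/day.
TEE = BMR × activity factor = 2127.7159 × 1.375 = 2925.6094 kcal/day.
Apply stress factor: 2925.6094 × 1.35 = 3949.5727 kcal/day.

3950 Cal daily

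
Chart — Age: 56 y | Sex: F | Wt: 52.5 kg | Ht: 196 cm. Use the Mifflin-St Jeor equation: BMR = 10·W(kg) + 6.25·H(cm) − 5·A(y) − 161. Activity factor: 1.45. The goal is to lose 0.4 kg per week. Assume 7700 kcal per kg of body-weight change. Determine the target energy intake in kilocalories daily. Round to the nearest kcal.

Mifflin-St Jeor (female): BMR = 10(52.5) + 6.25(196) − 5(56) − 161 = 525 + 1225 − 280 − 161 = 1309 kcal/day.
TEE = 1309 × 1.45 = 1898.05 kcal/day.
Required daily deficit = 0.4 × 7700 ÷ 7 = 440 kcal/day.
Target intake = 1898.05 − 440 = 1458.05 kcal/day.

1458 kilocalories daily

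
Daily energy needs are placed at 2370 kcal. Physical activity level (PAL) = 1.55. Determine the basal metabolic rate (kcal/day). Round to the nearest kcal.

BMR = TEE ÷ activity factor = 2370 ÷ 1.55 = 1529.0323 kcal/day.

1529 kcal/day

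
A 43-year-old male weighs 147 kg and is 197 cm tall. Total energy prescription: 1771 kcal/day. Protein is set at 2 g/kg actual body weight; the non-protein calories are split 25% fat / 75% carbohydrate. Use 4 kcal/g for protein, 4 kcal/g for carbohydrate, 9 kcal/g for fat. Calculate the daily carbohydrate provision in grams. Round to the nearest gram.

Protein = 2 × 147 = 294 g → 294 × 4 = 1176 kcal.
Non-protein calories = 1771 − 1176 = 595 kcal.
Fat: 25% × 595 = 148.75 kcal; carbohydrate: 446.25 kcal.
Carbohydrate: 446.25 kcal ÷ 4 kcal/g = 111.5625 g.

112 g/day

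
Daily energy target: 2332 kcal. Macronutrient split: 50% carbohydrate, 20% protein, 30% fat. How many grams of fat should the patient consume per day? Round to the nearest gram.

78 g/day

Fat energy = 30% × 2332 = 699.6 kcal.
At 9 kcal/g: 699.6 ÷ 9 = 77.7333 g.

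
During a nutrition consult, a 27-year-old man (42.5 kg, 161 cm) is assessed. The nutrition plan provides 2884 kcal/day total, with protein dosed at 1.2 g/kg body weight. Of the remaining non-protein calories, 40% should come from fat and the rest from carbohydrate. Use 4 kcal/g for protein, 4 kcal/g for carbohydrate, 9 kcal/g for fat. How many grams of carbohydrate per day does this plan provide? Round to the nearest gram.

402 g/day

Protein = 1.2 × 42.5 = 51 g → 51 × 4 = 204 kcal.
Non-protein calories = 2884 − 204 = 2680 kcal.
Fat: 40% × 2680 = 1072 kcal; carbohydrate: 1608 kcal.
Carbohydrate: 1608 kcal ÷ 4 kcal/g = 402 g.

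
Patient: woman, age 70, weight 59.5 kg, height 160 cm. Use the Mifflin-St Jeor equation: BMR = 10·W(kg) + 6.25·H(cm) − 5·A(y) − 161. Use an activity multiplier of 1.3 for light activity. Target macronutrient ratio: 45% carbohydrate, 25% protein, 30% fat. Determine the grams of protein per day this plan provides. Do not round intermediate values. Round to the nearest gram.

88 g/day

Mifflin-St Jeor (female): BMR = 10(59.5) + 6.25(160) − 5(70) − 161 = 595 + 1000 − 350 − 161 = 1084 kcal/day.
TEE = 1084 × 1.3 = 1409.2 kcal/day.
Protein energy = 25% × 1409.2 = 352.3 kcal.
Protein = 352.3 ÷ 4 kcal/g = 88.075 g.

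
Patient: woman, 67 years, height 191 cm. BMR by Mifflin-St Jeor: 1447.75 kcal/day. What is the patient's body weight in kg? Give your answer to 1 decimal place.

1447.75 = 10·W + 6.25(191) − 5(67) − 161
10·W = 1447.75 − 697.75 = 750, so W = 75 kg.

75.0 kg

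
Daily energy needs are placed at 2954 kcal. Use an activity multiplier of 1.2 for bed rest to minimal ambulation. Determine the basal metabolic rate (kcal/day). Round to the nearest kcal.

2462 kcal/day

BMR = TEE ÷ activity factor = 2954 ÷ 1.2 = 2461.6667 kcal/day.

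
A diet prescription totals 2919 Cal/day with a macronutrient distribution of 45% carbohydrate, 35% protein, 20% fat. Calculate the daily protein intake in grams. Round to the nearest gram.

255 g/day

Protein energy = 35% × 2919 = 1021.65 kcal.
At 4 kcal/g: 1021.65 ÷ 4 = 255.4125 g.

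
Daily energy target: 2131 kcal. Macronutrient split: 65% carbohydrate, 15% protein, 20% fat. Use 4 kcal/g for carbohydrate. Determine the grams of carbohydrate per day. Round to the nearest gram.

Carbohydrate energy = 65% × 2131 = 1385.15 kcal.
At 4 kcal/g: 1385.15 ÷ 4 = 346.2875 g.

346 g/day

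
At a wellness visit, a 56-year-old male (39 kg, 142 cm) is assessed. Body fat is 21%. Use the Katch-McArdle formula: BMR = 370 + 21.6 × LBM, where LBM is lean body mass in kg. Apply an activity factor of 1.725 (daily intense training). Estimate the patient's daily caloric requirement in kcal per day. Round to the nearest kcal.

1786 kcal per day

LBM = 39 × (1 − 0.21) = 30.81 kg. Katch-McArdle: BMR = 370 + 21.6 × 30.81 = 1035.496 kcal/day.
TEE = BMR × activity factor = 1035.496 × 1.725 = 1786.2306 kcal/day.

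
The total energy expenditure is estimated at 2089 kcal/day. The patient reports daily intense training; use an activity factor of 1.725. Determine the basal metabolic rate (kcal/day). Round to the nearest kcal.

BMR = TEE ÷ activity factor = 2089 ÷ 1.725 = 1211.0145 kcal/day.

1211 kcal/day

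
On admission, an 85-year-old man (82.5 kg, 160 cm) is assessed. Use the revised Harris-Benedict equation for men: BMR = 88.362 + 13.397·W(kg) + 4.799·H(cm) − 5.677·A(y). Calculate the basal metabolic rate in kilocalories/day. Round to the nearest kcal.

1479 kilocalories/day

Harris-Benedict: BMR = 88.362 + 13.397(82.5) + 4.799(160) − 5.677(85) = 1478.9095 kcal/day.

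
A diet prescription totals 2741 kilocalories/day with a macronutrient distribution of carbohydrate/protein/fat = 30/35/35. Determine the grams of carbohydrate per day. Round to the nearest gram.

206 g/day

Carbohydrate energy = 30% × 2741 = 822.3 kcal.
At 4 kcal/g: 822.3 ÷ 4 = 205.575 g.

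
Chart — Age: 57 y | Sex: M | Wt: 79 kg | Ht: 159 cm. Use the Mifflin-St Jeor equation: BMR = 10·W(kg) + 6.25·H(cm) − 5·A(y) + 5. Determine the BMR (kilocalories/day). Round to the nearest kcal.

Mifflin-St Jeor (male): BMR = 10(79) + 6.25(159) − 5(57) + 5 = 790 + 993.75 − 285 + 5 = 1503.75 kcal/day.

1504 kilocalories/day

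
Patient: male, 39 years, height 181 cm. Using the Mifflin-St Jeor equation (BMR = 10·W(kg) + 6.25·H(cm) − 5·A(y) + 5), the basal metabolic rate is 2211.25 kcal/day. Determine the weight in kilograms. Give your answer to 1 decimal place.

127.0 kg

2211.25 = 10·W + 6.25(181) − 5(39) + 5
10·W = 2211.25 − 941.25 = 1270, so W = 127 kg.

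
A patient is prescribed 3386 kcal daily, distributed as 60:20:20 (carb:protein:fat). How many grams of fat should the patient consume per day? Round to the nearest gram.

Fat energy = 20% × 3386 = 677.2 kcal.
At 9 kcal/g: 677.2 ÷ 9 = 75.2444 g.

75 g/day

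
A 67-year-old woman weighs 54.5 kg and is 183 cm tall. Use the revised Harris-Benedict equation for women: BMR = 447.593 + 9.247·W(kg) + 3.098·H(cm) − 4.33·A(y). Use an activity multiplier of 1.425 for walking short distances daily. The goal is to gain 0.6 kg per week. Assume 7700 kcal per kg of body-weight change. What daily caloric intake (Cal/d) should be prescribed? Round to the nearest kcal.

Harris-Benedict: BMR = 447.593 + 9.247(54.5) + 3.098(183) − 4.33(67) = 1228.3785 kcal/day.
TEE = 1228.3785 × 1.425 = 1750.4394 kcal/day.
Required daily surplus = 0.6 × 7700 ÷ 7 = 660 kcal/day.
Target intake = 1750.4394 + 660 = 2410.4394 kcal/day.

2410 Cal/d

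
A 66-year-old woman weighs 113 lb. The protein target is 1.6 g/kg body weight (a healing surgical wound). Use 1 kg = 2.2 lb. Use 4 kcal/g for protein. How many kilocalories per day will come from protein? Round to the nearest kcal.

Weight in kg = 113 ÷ 2.2 = 51.3636 kg.
Protein = 1.6 g/kg × 51.3636 kg = 82.1818 g/day.
Protein energy = 82.1818 g × 4 kcal/g = 328.7273 kcal/day.

329 kcal/day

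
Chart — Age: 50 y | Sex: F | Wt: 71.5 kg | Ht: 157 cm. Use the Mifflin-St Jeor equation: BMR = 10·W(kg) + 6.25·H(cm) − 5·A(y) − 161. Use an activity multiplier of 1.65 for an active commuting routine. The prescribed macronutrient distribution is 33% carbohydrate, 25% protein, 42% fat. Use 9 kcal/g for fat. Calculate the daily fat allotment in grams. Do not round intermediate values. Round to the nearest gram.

99 g/day

Mifflin-St Jeor (female): BMR = 10(71.5) + 6.25(157) − 5(50) − 161 = 715 + 981.25 − 250 − 161 = 1285.25 kcal/day.
TEE = 1285.25 × 1.65 = 2120.6625 kcal/day.
Fat energy = 42% × 2120.6625 = 890.6783 kcal.
Fat = 890.6783 ÷ 9 kcal/g = 98.9643 g.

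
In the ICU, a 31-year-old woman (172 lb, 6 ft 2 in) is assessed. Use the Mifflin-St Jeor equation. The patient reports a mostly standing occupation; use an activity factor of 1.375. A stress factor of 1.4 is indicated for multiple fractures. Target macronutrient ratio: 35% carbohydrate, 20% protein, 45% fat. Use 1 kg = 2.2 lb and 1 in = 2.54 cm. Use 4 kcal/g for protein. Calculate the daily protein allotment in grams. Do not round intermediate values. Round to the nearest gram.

158 g/day

Convert to metric: weight = 172 ÷ 2.2 = 78.1818 kg; height = (6×12 + 2) × 2.54 = 74 × 2.54 = 187.96 cm.
Mifflin-St Jeor (female): BMR = 10(78.1818) + 6.25(187.96) − 5(31) − 161 = 781.8182 + 1174.75 − 155 − 161 = 1640.5682 kcal/day.
TEE = 1640.5682 × 1.375 = 2255.7813 kcal/day.
With stress factor 1.4: 2255.7813 × 1.4 = 3158.0938 kcal/day.
Protein energy = 20% × 3158.0938 = 631.6188 kcal.
Protein = 631.6188 ÷ 4 kcal/g = 157.9047 g.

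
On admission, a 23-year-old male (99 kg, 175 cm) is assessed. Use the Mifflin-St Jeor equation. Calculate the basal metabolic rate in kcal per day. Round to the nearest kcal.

Mifflin-St Jeor (male): BMR = 10(99) + 6.25(175) − 5(23) + 5 = 990 + 1093.75 − 115 + 5 = 1973.75 kcal/day.

1974 kcal per day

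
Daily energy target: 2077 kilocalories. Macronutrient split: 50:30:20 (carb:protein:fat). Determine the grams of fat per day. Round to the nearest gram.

46 g/day

Fat energy = 20% × 2077 = 415.4 kcal.
At 9 kcal/g: 415.4 ÷ 9 = 46.1556 g.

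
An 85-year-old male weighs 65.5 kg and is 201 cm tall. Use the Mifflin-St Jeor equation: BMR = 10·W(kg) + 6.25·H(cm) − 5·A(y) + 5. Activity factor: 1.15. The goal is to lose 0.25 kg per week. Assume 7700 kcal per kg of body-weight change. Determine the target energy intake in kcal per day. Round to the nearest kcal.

Mifflin-St Jeor (male): BMR = 10(65.5) + 6.25(201) − 5(85) + 5 = 655 + 1256.25 − 425 + 5 = 1491.25 kcal/day.
TEE = 1491.25 × 1.15 = 1714.9375 kcal/day.
Required daily deficit = 0.25 × 7700 ÷ 7 = 275 kcal/day.
Target intake = 1714.9375 − 275 = 1439.9375 kcal/day.

1440 kcal per day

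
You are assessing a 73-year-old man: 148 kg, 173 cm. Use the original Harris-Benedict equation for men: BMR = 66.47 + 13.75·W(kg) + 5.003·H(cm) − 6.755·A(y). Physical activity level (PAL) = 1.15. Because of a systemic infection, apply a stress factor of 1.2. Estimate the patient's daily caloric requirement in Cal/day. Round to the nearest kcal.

3414 Cal/day

Harris-Benedict: BMR = 66.47 + 13.75(148) + 5.003(173) − 6.755(73) = 2473.874 kcal/day.
TEE = BMR × activity factor = 2473.874 × 1.15 = 2844.9551 kcal/day.
Apply stress factor: 2844.9551 × 1.2 = 3413.9461 kcal/day.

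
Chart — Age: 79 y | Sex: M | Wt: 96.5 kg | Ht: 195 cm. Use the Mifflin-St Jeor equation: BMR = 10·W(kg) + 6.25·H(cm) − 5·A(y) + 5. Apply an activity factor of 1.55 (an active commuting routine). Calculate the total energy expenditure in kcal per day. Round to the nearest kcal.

Mifflin-St Jeor (male): BMR = 10(96.5) + 6.25(195) − 5(79) + 5 = 965 + 1218.75 − 395 + 5 = 1793.75 kcal/day.
TEE = BMR × activity factor = 1793.75 × 1.55 = 2780.3125 kcal/day.

2780 kcal per day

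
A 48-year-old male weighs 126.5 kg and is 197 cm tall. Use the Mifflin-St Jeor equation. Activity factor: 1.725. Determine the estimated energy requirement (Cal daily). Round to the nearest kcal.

Mifflin-St Jeor (male): BMR = 10(126.5) + 6.25(197) − 5(48) + 5 = 1265 + 1231.25 − 240 + 5 = 2261.25 kcal/day.
TEE = BMR × activity factor = 2261.25 × 1.725 = 3900.6563 kcal/day.

3901 Cal daily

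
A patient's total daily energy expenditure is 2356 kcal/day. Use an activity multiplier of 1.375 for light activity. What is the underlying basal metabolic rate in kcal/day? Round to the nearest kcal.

BMR = TEE ÷ activity factor = 2356 ÷ 1.375 = 1713.4545 kcal/day.

1713 kcal/day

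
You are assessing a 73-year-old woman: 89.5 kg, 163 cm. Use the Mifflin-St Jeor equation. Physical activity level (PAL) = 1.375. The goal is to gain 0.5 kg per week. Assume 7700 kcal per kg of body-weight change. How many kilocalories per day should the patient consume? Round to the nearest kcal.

Mifflin-St Jeor (female): BMR = 10(89.5) + 6.25(163) − 5(73) − 161 = 895 + 1018.75 − 365 − 161 = 1387.75 kcal/day.
TEE = 1387.75 × 1.375 = 1908.1563 kcal/day.
Required daily surplus = 0.5 × 7700 ÷ 7 = 550 kcal/day.
Target intake = 1908.1563 + 550 = 2458.1563 kcal/day.

2458 kilocalories per day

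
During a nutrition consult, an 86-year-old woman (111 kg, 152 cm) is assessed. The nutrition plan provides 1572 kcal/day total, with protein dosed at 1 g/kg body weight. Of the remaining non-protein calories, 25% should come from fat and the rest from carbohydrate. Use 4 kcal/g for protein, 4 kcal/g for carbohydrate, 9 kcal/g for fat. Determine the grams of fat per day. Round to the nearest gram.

Protein = 1 × 111 = 111 g → 111 × 4 = 444 kcal.
Non-protein calories = 1572 − 444 = 1128 kcal.
Fat: 25% × 1128 = 282 kcal; carbohydrate: 846 kcal.
Fat: 282 kcal ÷ 9 kcal/g = 31.3333 g.

31 g/day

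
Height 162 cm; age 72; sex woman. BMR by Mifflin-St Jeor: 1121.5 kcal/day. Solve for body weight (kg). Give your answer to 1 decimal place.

1121.5 = 10·W + 6.25(162) − 5(72) − 161
10·W = 1121.5 − 491.5 = 630, so W = 63 kg.

63.0 kg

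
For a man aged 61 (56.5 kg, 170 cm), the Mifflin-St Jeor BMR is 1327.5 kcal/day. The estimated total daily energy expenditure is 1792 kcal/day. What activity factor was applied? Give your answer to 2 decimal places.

1.35

Activity factor = TEE ÷ BMR = 1792 ÷ 1327.5 = 1.35.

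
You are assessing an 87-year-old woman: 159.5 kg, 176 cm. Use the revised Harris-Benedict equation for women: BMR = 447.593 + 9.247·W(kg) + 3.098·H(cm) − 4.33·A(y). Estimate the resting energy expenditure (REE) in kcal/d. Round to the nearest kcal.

2091 kcal/d

Harris-Benedict: BMR = 447.593 + 9.247(159.5) + 3.098(176) − 4.33(87) = 2091.0275 kcal/day.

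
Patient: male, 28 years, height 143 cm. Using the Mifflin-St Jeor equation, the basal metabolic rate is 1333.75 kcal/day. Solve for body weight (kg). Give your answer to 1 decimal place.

1333.75 = 10·W + 6.25(143) − 5(28) + 5
10·W = 1333.75 − 758.75 = 575, so W = 57.5 kg.

57.5 kg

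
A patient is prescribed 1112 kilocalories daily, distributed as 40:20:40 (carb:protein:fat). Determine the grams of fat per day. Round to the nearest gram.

49 g/day

Fat energy = 40% × 1112 = 444.8 kcal.
At 9 kcal/g: 444.8 ÷ 9 = 49.4222 g.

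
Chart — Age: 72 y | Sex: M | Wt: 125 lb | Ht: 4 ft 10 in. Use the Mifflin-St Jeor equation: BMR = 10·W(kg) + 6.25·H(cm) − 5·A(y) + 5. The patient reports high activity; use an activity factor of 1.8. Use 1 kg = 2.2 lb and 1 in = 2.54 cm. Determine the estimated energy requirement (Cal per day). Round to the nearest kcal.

Convert to metric: weight = 125 ÷ 2.2 = 56.8182 kg; height = (4×12 + 10) × 2.54 = 58 × 2.54 = 147.32 cm.
Mifflin-St Jeor (male): BMR = 10(56.8182) + 6.25(147.32) − 5(72) + 5 = 568.1818 + 920.75 − 360 + 5 = 1133.9318 kcal/day.
TEE = BMR × activity factor = 1133.9318 × 1.8 = 2041.0773 kcal/day.

2041 Cal per day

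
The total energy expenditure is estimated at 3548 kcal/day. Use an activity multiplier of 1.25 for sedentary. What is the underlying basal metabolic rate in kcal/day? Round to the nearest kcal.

BMR = TEE ÷ activity factor = 3548 ÷ 1.25 = 2838.4 kcal/day.

2838 kcal/day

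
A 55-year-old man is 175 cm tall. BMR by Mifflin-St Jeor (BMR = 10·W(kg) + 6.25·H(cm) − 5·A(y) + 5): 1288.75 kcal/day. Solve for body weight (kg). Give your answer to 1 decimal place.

46.5 kg

1288.75 = 10·W + 6.25(175) − 5(55) + 5
10·W = 1288.75 − 823.75 = 465, so W = 46.5 kg.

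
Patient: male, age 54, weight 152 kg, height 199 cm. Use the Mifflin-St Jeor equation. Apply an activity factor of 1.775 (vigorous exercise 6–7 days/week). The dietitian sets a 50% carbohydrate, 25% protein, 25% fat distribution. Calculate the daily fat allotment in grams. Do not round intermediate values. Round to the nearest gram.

Mifflin-St Jeor (male): BMR = 10(152) + 6.25(199) − 5(54) + 5 = 1520 + 1243.75 − 270 + 5 = 2498.75 kcal/day.
TEE = 2498.75 × 1.775 = 4435.2813 kcal/day.
Fat energy = 25% × 4435.2813 = 1108.8203 kcal.
Fat = 1108.8203 ÷ 9 kcal/g = 123.2023 g.

123 g/day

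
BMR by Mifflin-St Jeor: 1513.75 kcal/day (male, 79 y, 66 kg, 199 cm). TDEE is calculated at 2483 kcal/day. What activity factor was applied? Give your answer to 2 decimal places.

1.64

Activity factor = TEE ÷ BMR = 2483 ÷ 1513.75 = 1.64.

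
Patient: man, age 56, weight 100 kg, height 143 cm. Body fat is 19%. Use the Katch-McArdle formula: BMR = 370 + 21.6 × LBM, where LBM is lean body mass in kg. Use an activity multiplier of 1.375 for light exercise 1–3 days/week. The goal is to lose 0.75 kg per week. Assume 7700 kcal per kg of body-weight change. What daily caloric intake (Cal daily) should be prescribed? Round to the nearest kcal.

LBM = 100 × (1 − 0.19) = 81 kg. Katch-McArdle: BMR = 370 + 21.6 × 81 = 2119.6 kcal/day.
TEE = 2119.6 × 1.375 = 2914.45 kcal/day.
Required daily deficit = 0.75 × 7700 ÷ 7 = 825 kcal/day.
Target intake = 2914.45 − 825 = 2089.45 kcal/day.

2089 Cal daily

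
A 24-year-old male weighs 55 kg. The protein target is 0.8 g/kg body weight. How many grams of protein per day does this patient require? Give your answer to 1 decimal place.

44.0 g/day

Protein = 0.8 g/kg × 55 kg = 44 g/day.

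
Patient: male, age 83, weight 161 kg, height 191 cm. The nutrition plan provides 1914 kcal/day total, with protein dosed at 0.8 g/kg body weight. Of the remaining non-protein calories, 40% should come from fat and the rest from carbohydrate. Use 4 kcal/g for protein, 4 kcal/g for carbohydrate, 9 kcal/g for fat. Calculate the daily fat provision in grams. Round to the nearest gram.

Protein = 0.8 × 161 = 128.8 g → 128.8 × 4 = 515.2 kcal.
Non-protein calories = 1914 − 515.2 = 1398.8 kcal.
Fat: 40% × 1398.8 = 559.52 kcal; carbohydrate: 839.28 kcal.
Fat: 559.52 kcal ÷ 9 kcal/g = 62.1689 g.

62 g/day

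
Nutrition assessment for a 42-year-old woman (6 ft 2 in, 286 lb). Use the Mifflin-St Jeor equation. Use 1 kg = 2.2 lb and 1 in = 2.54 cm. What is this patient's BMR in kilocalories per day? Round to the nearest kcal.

Convert to metric: weight = 286 ÷ 2.2 = 130 kg; height = (6×12 + 2) × 2.54 = 74 × 2.54 = 187.96 cm.
Mifflin-St Jeor (female): BMR = 10(130) + 6.25(187.96) − 5(42) − 161 = 1300 + 1174.75 − 210 − 161 = 2103.75 kcal/day.

2104 kilocalories per day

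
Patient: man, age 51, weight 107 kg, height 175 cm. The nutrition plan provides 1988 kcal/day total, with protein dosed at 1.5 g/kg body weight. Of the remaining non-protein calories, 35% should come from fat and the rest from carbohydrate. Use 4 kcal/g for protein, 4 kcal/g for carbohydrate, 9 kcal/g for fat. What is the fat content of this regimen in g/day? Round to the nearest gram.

52 g/day

Protein = 1.5 × 107 = 160.5 g → 160.5 × 4 = 642 kcal.
Non-protein calories = 1988 − 642 = 1346 kcal.
Fat: 35% × 1346 = 471.1 kcal; carbohydrate: 874.9 kcal.
Fat: 471.1 kcal ÷ 9 kcal/g = 52.3444 g.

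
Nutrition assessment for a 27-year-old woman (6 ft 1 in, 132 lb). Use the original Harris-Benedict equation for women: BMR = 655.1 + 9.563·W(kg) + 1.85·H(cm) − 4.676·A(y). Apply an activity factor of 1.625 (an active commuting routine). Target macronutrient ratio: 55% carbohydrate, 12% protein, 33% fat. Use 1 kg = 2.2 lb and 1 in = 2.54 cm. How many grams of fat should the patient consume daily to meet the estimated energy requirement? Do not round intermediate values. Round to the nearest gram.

86 g/day

Convert to metric: weight = 132 ÷ 2.2 = 60 kg; height = (6×12 + 1) × 2.54 = 73 × 2.54 = 185.42 cm.
Harris-Benedict: BMR = 655.1 + 9.563(60) + 1.85(185.42) − 4.676(27) = 1445.655 kcal/day.
TEE = 1445.655 × 1.625 = 2349.1894 kcal/day.
Fat energy = 33% × 2349.1894 = 775.2325 kcal.
Fat = 775.2325 ÷ 9 kcal/g = 86.1369 g.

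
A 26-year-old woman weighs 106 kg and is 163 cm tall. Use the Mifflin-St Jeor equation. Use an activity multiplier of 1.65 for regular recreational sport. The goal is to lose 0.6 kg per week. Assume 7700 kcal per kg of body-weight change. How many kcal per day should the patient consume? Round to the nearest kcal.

2290 kcal per day

Mifflin-St Jeor (female): BMR = 10(106) + 6.25(163) − 5(26) − 161 = 1060 + 1018.75 − 130 − 161 = 1787.75 kcal/day.
TEE = 1787.75 × 1.65 = 2949.7875 kcal/day.
Required daily deficit = 0.6 × 7700 ÷ 7 = 660 kcal/day.
Target intake = 2949.7875 − 660 = 2289.7875 kcal/day.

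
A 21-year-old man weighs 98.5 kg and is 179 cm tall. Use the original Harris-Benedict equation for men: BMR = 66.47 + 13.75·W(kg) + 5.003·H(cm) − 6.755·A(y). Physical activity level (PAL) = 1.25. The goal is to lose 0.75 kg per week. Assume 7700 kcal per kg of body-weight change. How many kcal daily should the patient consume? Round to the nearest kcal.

Harris-Benedict: BMR = 66.47 + 13.75(98.5) + 5.003(179) − 6.755(21) = 2174.527 kcal/day.
TEE = 2174.527 × 1.25 = 2718.1588 kcal/day.
Required daily deficit = 0.75 × 7700 ÷ 7 = 825 kcal/day.
Target intake = 2718.1588 − 825 = 1893.1588 kcal/day.

1893 kcal daily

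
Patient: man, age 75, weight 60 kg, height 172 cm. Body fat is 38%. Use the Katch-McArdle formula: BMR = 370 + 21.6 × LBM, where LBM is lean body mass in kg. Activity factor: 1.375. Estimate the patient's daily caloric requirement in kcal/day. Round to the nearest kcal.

1614 kcal/day

LBM = 60 × (1 − 0.38) = 37.2 kg. Katch-McArdle: BMR = 370 + 21.6 × 37.2 = 1173.52 kcal/day.
TEE = BMR × activity factor = 1173.52 × 1.375 = 1613.59 kcal/day.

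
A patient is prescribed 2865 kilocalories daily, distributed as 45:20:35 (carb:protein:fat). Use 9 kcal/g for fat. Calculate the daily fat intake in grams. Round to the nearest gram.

111 g/day

Fat energy = 35% × 2865 = 1002.75 kcal.
At 9 kcal/g: 1002.75 ÷ 9 = 111.4167 g.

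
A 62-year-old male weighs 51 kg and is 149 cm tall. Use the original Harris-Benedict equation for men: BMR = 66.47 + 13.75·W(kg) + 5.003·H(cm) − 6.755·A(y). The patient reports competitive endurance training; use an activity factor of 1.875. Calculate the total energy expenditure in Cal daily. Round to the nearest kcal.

Harris-Benedict: BMR = 66.47 + 13.75(51) + 5.003(149) − 6.755(62) = 1094.357 kcal/day.
TEE = BMR × activity factor = 1094.357 × 1.875 = 2051.9194 kcal/day.

2052 Cal daily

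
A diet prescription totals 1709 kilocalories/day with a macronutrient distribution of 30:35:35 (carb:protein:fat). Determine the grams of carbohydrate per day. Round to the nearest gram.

128 g/day

Carbohydrate energy = 30% × 1709 = 512.7 kcal.
At 4 kcal/g: 512.7 ÷ 4 = 128.175 g.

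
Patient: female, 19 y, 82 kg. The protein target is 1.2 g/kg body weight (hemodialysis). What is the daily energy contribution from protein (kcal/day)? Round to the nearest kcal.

394 kcal/day

Protein = 1.2 g/kg × 82 kg = 98.4 g/day.
Protein energy = 98.4 g × 4 kcal/g = 393.6 kcal/day.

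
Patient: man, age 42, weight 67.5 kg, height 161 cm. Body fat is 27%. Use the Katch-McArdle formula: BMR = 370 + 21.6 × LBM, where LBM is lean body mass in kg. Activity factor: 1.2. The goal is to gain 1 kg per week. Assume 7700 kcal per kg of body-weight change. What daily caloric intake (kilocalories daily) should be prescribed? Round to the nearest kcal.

LBM = 67.5 × (1 − 0.27) = 49.275 kg. Katch-McArdle: BMR = 370 + 21.6 × 49.275 = 1434.34 kcal/day.
TEE = 1434.34 × 1.2 = 1721.208 kcal/day.
Required daily surplus = 1 × 7700 ÷ 7 = 1100 kcal/day.
Target intake = 1721.208 + 1100 = 2821.208 kcal/day.

2821 kilocalories daily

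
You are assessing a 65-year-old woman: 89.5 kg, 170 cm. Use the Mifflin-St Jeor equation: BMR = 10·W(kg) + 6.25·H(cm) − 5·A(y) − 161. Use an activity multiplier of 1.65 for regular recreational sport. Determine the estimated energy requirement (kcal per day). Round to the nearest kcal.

2428 kcal per day

Mifflin-St Jeor (female): BMR = 10(89.5) + 6.25(170) − 5(65) − 161 = 895 + 1062.5 − 325 − 161 = 1471.5 kcal/day.
TEE = BMR × activity factor = 1471.5 × 1.65 = 2427.975 kcal/day.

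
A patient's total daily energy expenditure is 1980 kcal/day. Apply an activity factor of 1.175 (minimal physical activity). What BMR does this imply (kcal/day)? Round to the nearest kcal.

1685 kcal/day

BMR = TEE ÷ activity factor = 1980 ÷ 1.175 = 1685.1064 kcal/day.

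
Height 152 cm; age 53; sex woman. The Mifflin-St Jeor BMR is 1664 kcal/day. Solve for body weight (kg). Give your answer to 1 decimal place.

1664 = 10·W + 6.25(152) − 5(53) − 161
10·W = 1664 − 524 = 1140, so W = 114 kg.

114.0 kg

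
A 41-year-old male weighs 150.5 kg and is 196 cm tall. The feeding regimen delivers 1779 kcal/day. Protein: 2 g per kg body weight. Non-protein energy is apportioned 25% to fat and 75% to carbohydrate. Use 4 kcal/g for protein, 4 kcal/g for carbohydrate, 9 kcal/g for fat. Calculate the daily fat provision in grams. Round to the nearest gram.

Protein = 2 × 150.5 = 301 g → 301 × 4 = 1204 kcal.
Non-protein calories = 1779 − 1204 = 575 kcal.
Fat: 25% × 575 = 143.75 kcal; carbohydrate: 431.25 kcal.
Fat: 143.75 kcal ÷ 9 kcal/g = 15.9722 g.

16 g/day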